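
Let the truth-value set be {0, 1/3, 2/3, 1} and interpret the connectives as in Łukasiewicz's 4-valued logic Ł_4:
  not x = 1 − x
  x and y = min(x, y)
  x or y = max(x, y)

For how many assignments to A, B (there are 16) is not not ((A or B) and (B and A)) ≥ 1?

A = 0, B = 0 ↦ 0  <
A = 0, B = 1/3 ↦ 0  <
A = 0, B = 2/3 ↦ 0  <
A = 0, B = 1 ↦ 0  <
A = 1/3, B = 0 ↦ 0  <
A = 1/3, B = 1/3 ↦ 1/3  <
A = 1/3, B = 2/3 ↦ 1/3  <
A = 1/3, B = 1 ↦ 1/3  <
A = 2/3, B = 0 ↦ 0  <
A = 2/3, B = 1/3 ↦ 1/3  <
A = 2/3, B = 2/3 ↦ 2/3  <
A = 2/3, B = 1 ↦ 2/3  <
A = 1, B = 0 ↦ 0  <
A = 1, B = 1/3 ↦ 1/3  <
A = 1, B = 2/3 ↦ 2/3  <
A = 1, B = 1 ↦ 1  ≥
So 1 of the 16 assignments meets the threshold.

1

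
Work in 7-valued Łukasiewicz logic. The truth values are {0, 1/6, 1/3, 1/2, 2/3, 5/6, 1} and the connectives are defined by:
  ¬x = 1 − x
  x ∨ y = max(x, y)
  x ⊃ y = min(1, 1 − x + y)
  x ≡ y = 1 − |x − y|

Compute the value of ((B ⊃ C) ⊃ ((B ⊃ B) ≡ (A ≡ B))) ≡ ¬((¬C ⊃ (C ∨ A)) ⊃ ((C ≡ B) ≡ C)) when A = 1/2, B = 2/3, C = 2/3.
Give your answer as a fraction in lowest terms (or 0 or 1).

1/2

B ⊃ C = 2/3 ⊃ 2/3 = 1
B ⊃ B = 2/3 ⊃ 2/3 = 1
A ≡ B = 1/2 ≡ 2/3 = 5/6
(B ⊃ B) ≡ (A ≡ B) = 1 ≡ 5/6 = 5/6
(B ⊃ C) ⊃ ((B ⊃ B) ≡ (A ≡ B)) = 1 ⊃ 5/6 = 5/6
¬C = ¬2/3 = 1/3
C ∨ A = 2/3 ∨ 1/2 = 2/3
¬C ⊃ (C ∨ A) = 1/3 ⊃ 2/3 = 1
C ≡ B = 2/3 ≡ 2/3 = 1
(C ≡ B) ≡ C = 1 ≡ 2/3 = 2/3
(¬C ⊃ (C ∨ A)) ⊃ ((C ≡ B) ≡ C) = 1 ⊃ 2/3 = 2/3
¬((¬C ⊃ (C ∨ A)) ⊃ ((C ≡ B) ≡ C)) = ¬2/3 = 1/3
((B ⊃ C) ⊃ ((B ⊃ B) ≡ (A ≡ B))) ≡ ¬((¬C ⊃ (C ∨ A)) ⊃ ((C ≡ B) ≡ C)) = 5/6 ≡ 1/3 = 1/2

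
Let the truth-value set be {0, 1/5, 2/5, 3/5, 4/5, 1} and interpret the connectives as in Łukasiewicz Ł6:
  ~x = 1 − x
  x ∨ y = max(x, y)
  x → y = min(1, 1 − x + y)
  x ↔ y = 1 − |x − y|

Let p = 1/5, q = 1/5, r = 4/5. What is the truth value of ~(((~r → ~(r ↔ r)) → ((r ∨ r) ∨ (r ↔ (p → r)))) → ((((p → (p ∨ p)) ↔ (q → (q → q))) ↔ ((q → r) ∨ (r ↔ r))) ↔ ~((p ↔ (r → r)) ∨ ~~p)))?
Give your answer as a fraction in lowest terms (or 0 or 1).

~r = ~4/5 = 1/5
r ↔ r = 4/5 ↔ 4/5 = 1
~(r ↔ r) = ~1 = 0
~r → ~(r ↔ r) = 1/5 → 0 = 4/5
r ∨ r = 4/5 ∨ 4/5 = 4/5
p → r = 1/5 → 4/5 = 1
r ↔ (p → r) = 4/5 ↔ 1 = 4/5
(r ∨ r) ∨ (r ↔ (p → r)) = 4/5 ∨ 4/5 = 4/5
(~r → ~(r ↔ r)) → ((r ∨ r) ∨ (r ↔ (p → r))) = 4/5 → 4/5 = 1
p ∨ p = 1/5 ∨ 1/5 = 1/5
p → (p ∨ p) = 1/5 → 1/5 = 1
q → q = 1/5 → 1/5 = 1
q → (q → q) = 1/5 → 1 = 1
(p → (p ∨ p)) ↔ (q → (q → q)) = 1 ↔ 1 = 1
q → r = 1/5 → 4/5 = 1
r ↔ r = 4/5 ↔ 4/5 = 1
(q → r) ∨ (r ↔ r) = 1 ∨ 1 = 1
((p → (p ∨ p)) ↔ (q → (q → q))) ↔ ((q → r) ∨ (r ↔ r)) = 1 ↔ 1 = 1
r → r = 4/5 → 4/5 = 1
p ↔ (r → r) = 1/5 ↔ 1 = 1/5
~p = ~1/5 = 4/5
~~p = ~4/5 = 1/5
(p ↔ (r → r)) ∨ ~~p = 1/5 ∨ 1/5 = 1/5
~((p ↔ (r → r)) ∨ ~~p) = ~1/5 = 4/5
(((p → (p ∨ p)) ↔ (q → (q → q))) ↔ ((q → r) ∨ (r ↔ r))) ↔ ~((p ↔ (r → r)) ∨ ~~p) = 1 ↔ 4/5 = 4/5
((~r → ~(r ↔ r)) → ((r ∨ r) ∨ (r ↔ (p → r)))) → ((((p → (p ∨ p)) ↔ (q → (q → q))) ↔ ((q → r) ∨ (r ↔ r))) ↔ ~((p ↔ (r → r)) ∨ ~~p)) = 1 → 4/5 = 4/5
~(((~r → ~(r ↔ r)) → ((r ∨ r) ∨ (r ↔ (p → r)))) → ((((p → (p ∨ p)) ↔ (q → (q → q))) ↔ ((q → r) ∨ (r ↔ r))) ↔ ~((p ↔ (r → r)) ∨ ~~p))) = ~4/5 = 1/5

1/5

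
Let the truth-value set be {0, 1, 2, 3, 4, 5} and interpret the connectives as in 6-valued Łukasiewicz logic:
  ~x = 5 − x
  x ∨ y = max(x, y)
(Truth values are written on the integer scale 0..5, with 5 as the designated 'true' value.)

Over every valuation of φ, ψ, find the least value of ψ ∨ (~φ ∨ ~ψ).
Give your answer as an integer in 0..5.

Take φ = 2, ψ = 2:
~φ = ~2 = 3
~ψ = ~2 = 3
~φ ∨ ~ψ = 3 ∨ 3 = 3
ψ ∨ (~φ ∨ ~ψ) = 2 ∨ 3 = 3
No assignment yields a value below 3, so this is the minimum.

3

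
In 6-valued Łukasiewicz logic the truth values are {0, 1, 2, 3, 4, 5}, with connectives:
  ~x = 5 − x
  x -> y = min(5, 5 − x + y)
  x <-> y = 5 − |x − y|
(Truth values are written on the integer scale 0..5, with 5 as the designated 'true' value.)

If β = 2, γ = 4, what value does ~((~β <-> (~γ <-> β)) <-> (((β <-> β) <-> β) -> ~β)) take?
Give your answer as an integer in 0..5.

~β = ~2 = 3
~γ = ~4 = 1
~γ <-> β = 1 <-> 2 = 4
~β <-> (~γ <-> β) = 3 <-> 4 = 4
β <-> β = 2 <-> 2 = 5
(β <-> β) <-> β = 5 <-> 2 = 2
~β = ~2 = 3
((β <-> β) <-> β) -> ~β = 2 -> 3 = 5
(~β <-> (~γ <-> β)) <-> (((β <-> β) <-> β) -> ~β) = 4 <-> 5 = 4
~((~β <-> (~γ <-> β)) <-> (((β <-> β) <-> β) -> ~β)) = ~4 = 1

1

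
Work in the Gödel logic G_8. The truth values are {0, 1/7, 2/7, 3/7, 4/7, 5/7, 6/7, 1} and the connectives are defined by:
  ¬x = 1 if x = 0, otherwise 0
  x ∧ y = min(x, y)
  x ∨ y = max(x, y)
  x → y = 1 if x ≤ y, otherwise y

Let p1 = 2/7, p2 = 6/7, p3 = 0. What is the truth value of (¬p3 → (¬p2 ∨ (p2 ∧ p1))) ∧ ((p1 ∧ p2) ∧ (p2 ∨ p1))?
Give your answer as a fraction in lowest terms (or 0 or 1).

¬p3 = ¬0 = 1
¬p2 = ¬6/7 = 0
p2 ∧ p1 = 6/7 ∧ 2/7 = 2/7
¬p2 ∨ (p2 ∧ p1) = 0 ∨ 2/7 = 2/7
¬p3 → (¬p2 ∨ (p2 ∧ p1)) = 1 → 2/7 = 2/7
p1 ∧ p2 = 2/7 ∧ 6/7 = 2/7
p2 ∨ p1 = 6/7 ∨ 2/7 = 6/7
(p1 ∧ p2) ∧ (p2 ∨ p1) = 2/7 ∧ 6/7 = 2/7
(¬p3 → (¬p2 ∨ (p2 ∧ p1))) ∧ ((p1 ∧ p2) ∧ (p2 ∨ p1)) = 2/7 ∧ 2/7 = 2/7

2/7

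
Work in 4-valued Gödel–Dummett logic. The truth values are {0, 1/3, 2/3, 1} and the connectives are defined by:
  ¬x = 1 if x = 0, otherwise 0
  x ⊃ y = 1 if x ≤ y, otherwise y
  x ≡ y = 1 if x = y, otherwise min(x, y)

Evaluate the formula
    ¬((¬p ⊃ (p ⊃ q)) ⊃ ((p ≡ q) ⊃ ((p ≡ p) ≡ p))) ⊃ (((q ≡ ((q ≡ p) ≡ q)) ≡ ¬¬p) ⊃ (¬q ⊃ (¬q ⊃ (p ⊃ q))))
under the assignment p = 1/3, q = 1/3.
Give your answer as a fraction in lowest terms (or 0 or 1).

1

¬p = ¬1/3 = 0
p ⊃ q = 1/3 ⊃ 1/3 = 1
¬p ⊃ (p ⊃ q) = 0 ⊃ 1 = 1
p ≡ q = 1/3 ≡ 1/3 = 1
p ≡ p = 1/3 ≡ 1/3 = 1
(p ≡ p) ≡ p = 1 ≡ 1/3 = 1/3
(p ≡ q) ⊃ ((p ≡ p) ≡ p) = 1 ⊃ 1/3 = 1/3
(¬p ⊃ (p ⊃ q)) ⊃ ((p ≡ q) ⊃ ((p ≡ p) ≡ p)) = 1 ⊃ 1/3 = 1/3
¬((¬p ⊃ (p ⊃ q)) ⊃ ((p ≡ q) ⊃ ((p ≡ p) ≡ p))) = ¬1/3 = 0
q ≡ p = 1/3 ≡ 1/3 = 1
(q ≡ p) ≡ q = 1 ≡ 1/3 = 1/3
q ≡ ((q ≡ p) ≡ q) = 1/3 ≡ 1/3 = 1
¬p = ¬1/3 = 0
¬¬p = ¬0 = 1
(q ≡ ((q ≡ p) ≡ q)) ≡ ¬¬p = 1 ≡ 1 = 1
¬q = ¬1/3 = 0
¬q = ¬1/3 = 0
p ⊃ q = 1/3 ⊃ 1/3 = 1
¬q ⊃ (p ⊃ q) = 0 ⊃ 1 = 1
¬q ⊃ (¬q ⊃ (p ⊃ q)) = 0 ⊃ 1 = 1
((q ≡ ((q ≡ p) ≡ q)) ≡ ¬¬p) ⊃ (¬q ⊃ (¬q ⊃ (p ⊃ q))) = 1 ⊃ 1 = 1
¬((¬p ⊃ (p ⊃ q)) ⊃ ((p ≡ q) ⊃ ((p ≡ p) ≡ p))) ⊃ (((q ≡ ((q ≡ p) ≡ q)) ≡ ¬¬p) ⊃ (¬q ⊃ (¬q ⊃ (p ⊃ q)))) = 0 ⊃ 1 = 1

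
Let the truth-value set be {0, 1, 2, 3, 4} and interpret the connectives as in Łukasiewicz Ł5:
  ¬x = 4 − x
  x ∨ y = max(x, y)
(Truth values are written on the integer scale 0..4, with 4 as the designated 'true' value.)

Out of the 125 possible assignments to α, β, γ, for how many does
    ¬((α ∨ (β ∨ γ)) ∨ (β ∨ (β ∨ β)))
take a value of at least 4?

1

value 4: 1 assignment (counts)
value 3: 7 assignments
value 2: 19 assignments
value 1: 37 assignments
value 0: 61 assignments
So 1 of the 125 assignments meets the threshold.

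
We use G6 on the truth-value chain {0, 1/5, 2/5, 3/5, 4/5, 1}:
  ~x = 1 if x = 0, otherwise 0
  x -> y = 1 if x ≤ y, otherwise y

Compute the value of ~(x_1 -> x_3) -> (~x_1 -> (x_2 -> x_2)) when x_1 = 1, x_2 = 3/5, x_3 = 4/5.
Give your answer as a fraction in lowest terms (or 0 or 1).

x_1 -> x_3 = 1 -> 4/5 = 4/5
~(x_1 -> x_3) = ~4/5 = 0
~x_1 = ~1 = 0
x_2 -> x_2 = 3/5 -> 3/5 = 1
~x_1 -> (x_2 -> x_2) = 0 -> 1 = 1
~(x_1 -> x_3) -> (~x_1 -> (x_2 -> x_2)) = 0 -> 1 = 1

1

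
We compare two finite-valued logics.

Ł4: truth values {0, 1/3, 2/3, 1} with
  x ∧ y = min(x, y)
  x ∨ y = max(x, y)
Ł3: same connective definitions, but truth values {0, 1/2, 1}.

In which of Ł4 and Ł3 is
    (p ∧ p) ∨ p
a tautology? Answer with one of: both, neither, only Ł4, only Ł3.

In Ł4: at p = 0 the value is 0 — not a tautology.
In Ł3: at p = 0 the value is 0 — not a tautology.

neither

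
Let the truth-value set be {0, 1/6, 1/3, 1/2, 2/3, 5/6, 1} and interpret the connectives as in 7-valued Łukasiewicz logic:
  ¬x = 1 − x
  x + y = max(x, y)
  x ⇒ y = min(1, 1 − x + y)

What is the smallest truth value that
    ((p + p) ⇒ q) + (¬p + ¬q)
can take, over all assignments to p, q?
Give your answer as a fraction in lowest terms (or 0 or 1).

Take p = 1, q = 1/2:
p + p = 1 + 1 = 1
(p + p) ⇒ q = 1 ⇒ 1/2 = 1/2
¬p = ¬1 = 0
¬q = ¬1/2 = 1/2
¬p + ¬q = 0 + 1/2 = 1/2
((p + p) ⇒ q) + (¬p + ¬q) = 1/2 + 1/2 = 1/2
No assignment yields a value below 1/2, so this is the minimum.

1/2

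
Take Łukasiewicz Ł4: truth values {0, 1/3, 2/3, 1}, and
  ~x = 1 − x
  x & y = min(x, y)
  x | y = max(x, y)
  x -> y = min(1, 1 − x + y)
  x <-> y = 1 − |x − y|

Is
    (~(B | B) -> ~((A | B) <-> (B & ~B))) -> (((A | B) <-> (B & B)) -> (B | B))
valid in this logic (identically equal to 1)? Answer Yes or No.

Counterexample: take A = 0, B = 2/3.
B | B = 2/3 | 2/3 = 2/3
~(B | B) = ~2/3 = 1/3
A | B = 0 | 2/3 = 2/3
~B = ~2/3 = 1/3
B & ~B = 2/3 & 1/3 = 1/3
(A | B) <-> (B & ~B) = 2/3 <-> 1/3 = 2/3
~((A | B) <-> (B & ~B)) = ~2/3 = 1/3
~(B | B) -> ~((A | B) <-> (B & ~B)) = 1/3 -> 1/3 = 1
A | B = 0 | 2/3 = 2/3
B & B = 2/3 & 2/3 = 2/3
(A | B) <-> (B & B) = 2/3 <-> 2/3 = 1
B | B = 2/3 | 2/3 = 2/3
((A | B) <-> (B & B)) -> (B | B) = 1 -> 2/3 = 2/3
(~(B | B) -> ~((A | B) <-> (B & ~B))) -> (((A | B) <-> (B & B)) -> (B | B)) = 1 -> 2/3 = 2/3
This gives 2/3 ≠ 1.

No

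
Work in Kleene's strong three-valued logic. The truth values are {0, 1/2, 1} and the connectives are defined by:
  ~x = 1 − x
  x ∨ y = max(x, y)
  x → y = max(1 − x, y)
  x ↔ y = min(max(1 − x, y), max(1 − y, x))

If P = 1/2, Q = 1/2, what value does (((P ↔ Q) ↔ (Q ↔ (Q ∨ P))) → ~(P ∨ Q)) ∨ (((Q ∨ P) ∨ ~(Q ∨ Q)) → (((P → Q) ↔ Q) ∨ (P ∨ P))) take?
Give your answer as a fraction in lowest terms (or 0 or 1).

1/2

P ↔ Q = 1/2 ↔ 1/2 = 1/2
Q ∨ P = 1/2 ∨ 1/2 = 1/2
Q ↔ (Q ∨ P) = 1/2 ↔ 1/2 = 1/2
(P ↔ Q) ↔ (Q ↔ (Q ∨ P)) = 1/2 ↔ 1/2 = 1/2
P ∨ Q = 1/2 ∨ 1/2 = 1/2
~(P ∨ Q) = ~1/2 = 1/2
((P ↔ Q) ↔ (Q ↔ (Q ∨ P))) → ~(P ∨ Q) = 1/2 → 1/2 = 1/2
Q ∨ P = 1/2 ∨ 1/2 = 1/2
Q ∨ Q = 1/2 ∨ 1/2 = 1/2
~(Q ∨ Q) = ~1/2 = 1/2
(Q ∨ P) ∨ ~(Q ∨ Q) = 1/2 ∨ 1/2 = 1/2
P → Q = 1/2 → 1/2 = 1/2
(P → Q) ↔ Q = 1/2 ↔ 1/2 = 1/2
P ∨ P = 1/2 ∨ 1/2 = 1/2
((P → Q) ↔ Q) ∨ (P ∨ P) = 1/2 ∨ 1/2 = 1/2
((Q ∨ P) ∨ ~(Q ∨ Q)) → (((P → Q) ↔ Q) ∨ (P ∨ P)) = 1/2 → 1/2 = 1/2
(((P ↔ Q) ↔ (Q ↔ (Q ∨ P))) → ~(P ∨ Q)) ∨ (((Q ∨ P) ∨ ~(Q ∨ Q)) → (((P → Q) ↔ Q) ∨ (P ∨ P))) = 1/2 ∨ 1/2 = 1/2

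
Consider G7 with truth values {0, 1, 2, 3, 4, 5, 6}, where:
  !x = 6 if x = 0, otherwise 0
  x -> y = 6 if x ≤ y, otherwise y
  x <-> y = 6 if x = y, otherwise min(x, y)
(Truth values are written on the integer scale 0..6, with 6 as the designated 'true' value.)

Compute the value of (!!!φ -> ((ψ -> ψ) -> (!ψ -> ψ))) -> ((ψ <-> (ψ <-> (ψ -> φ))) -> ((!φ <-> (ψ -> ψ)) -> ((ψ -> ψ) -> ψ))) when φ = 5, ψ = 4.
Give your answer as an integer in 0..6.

!φ = !5 = 0
!!φ = !0 = 6
!!!φ = !6 = 0
ψ -> ψ = 4 -> 4 = 6
!ψ = !4 = 0
!ψ -> ψ = 0 -> 4 = 6
(ψ -> ψ) -> (!ψ -> ψ) = 6 -> 6 = 6
!!!φ -> ((ψ -> ψ) -> (!ψ -> ψ)) = 0 -> 6 = 6
ψ -> φ = 4 -> 5 = 6
ψ <-> (ψ -> φ) = 4 <-> 6 = 4
ψ <-> (ψ <-> (ψ -> φ)) = 4 <-> 4 = 6
!φ = !5 = 0
ψ -> ψ = 4 -> 4 = 6
!φ <-> (ψ -> ψ) = 0 <-> 6 = 0
ψ -> ψ = 4 -> 4 = 6
(ψ -> ψ) -> ψ = 6 -> 4 = 4
(!φ <-> (ψ -> ψ)) -> ((ψ -> ψ) -> ψ) = 0 -> 4 = 6
(ψ <-> (ψ <-> (ψ -> φ))) -> ((!φ <-> (ψ -> ψ)) -> ((ψ -> ψ) -> ψ)) = 6 -> 6 = 6
(!!!φ -> ((ψ -> ψ) -> (!ψ -> ψ))) -> ((ψ <-> (ψ <-> (ψ -> φ))) -> ((!φ <-> (ψ -> ψ)) -> ((ψ -> ψ) -> ψ))) = 6 -> 6 = 6

6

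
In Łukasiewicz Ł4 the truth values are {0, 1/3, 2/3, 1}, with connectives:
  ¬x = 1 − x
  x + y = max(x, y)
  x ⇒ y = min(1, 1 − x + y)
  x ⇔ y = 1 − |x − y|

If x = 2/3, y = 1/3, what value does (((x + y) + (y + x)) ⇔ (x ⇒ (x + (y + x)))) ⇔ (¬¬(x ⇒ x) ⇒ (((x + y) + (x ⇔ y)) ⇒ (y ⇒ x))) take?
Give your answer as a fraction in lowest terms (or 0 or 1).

x + y = 2/3 + 1/3 = 2/3
y + x = 1/3 + 2/3 = 2/3
(x + y) + (y + x) = 2/3 + 2/3 = 2/3
y + x = 1/3 + 2/3 = 2/3
x + (y + x) = 2/3 + 2/3 = 2/3
x ⇒ (x + (y + x)) = 2/3 ⇒ 2/3 = 1
((x + y) + (y + x)) ⇔ (x ⇒ (x + (y + x))) = 2/3 ⇔ 1 = 2/3
x ⇒ x = 2/3 ⇒ 2/3 = 1
¬(x ⇒ x) = ¬1 = 0
¬¬(x ⇒ x) = ¬0 = 1
x + y = 2/3 + 1/3 = 2/3
x ⇔ y = 2/3 ⇔ 1/3 = 2/3
(x + y) + (x ⇔ y) = 2/3 + 2/3 = 2/3
y ⇒ x = 1/3 ⇒ 2/3 = 1
((x + y) + (x ⇔ y)) ⇒ (y ⇒ x) = 2/3 ⇒ 1 = 1
¬¬(x ⇒ x) ⇒ (((x + y) + (x ⇔ y)) ⇒ (y ⇒ x)) = 1 ⇒ 1 = 1
(((x + y) + (y + x)) ⇔ (x ⇒ (x + (y + x)))) ⇔ (¬¬(x ⇒ x) ⇒ (((x + y) + (x ⇔ y)) ⇒ (y ⇒ x))) = 2/3 ⇔ 1 = 2/3

2/3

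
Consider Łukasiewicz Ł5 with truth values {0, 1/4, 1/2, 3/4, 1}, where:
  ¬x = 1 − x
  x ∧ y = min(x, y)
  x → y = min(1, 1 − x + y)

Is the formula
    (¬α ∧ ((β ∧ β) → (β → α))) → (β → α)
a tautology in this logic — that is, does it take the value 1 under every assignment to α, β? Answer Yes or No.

Counterexample: take α = 0, β = 1/4.
¬α = ¬0 = 1
β ∧ β = 1/4 ∧ 1/4 = 1/4
β → α = 1/4 → 0 = 3/4
(β ∧ β) → (β → α) = 1/4 → 3/4 = 1
¬α ∧ ((β ∧ β) → (β → α)) = 1 ∧ 1 = 1
β → α = 1/4 → 0 = 3/4
(¬α ∧ ((β ∧ β) → (β → α))) → (β → α) = 1 → 3/4 = 3/4
This gives 3/4 ≠ 1.

No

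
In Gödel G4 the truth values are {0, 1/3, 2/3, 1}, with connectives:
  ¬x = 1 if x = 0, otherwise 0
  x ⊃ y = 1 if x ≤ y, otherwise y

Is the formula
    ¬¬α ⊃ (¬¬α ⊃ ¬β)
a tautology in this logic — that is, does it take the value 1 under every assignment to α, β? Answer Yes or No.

Counterexample: take α = 1/3, β = 1/3.
¬α = ¬1/3 = 0
¬¬α = ¬0 = 1
¬α = ¬1/3 = 0
¬¬α = ¬0 = 1
¬β = ¬1/3 = 0
¬¬α ⊃ ¬β = 1 ⊃ 0 = 0
¬¬α ⊃ (¬¬α ⊃ ¬β) = 1 ⊃ 0 = 0
This gives 0 ≠ 1.

No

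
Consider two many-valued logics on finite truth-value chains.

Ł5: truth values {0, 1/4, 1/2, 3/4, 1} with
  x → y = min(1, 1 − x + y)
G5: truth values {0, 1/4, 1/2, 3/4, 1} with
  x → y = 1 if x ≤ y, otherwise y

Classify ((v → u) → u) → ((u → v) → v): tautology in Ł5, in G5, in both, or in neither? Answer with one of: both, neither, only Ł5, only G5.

only Ł5

In Ł5: every assignment gives 1 — tautology.
In G5: at u = 0, v = 1/4 the value is 1/4 — not a tautology.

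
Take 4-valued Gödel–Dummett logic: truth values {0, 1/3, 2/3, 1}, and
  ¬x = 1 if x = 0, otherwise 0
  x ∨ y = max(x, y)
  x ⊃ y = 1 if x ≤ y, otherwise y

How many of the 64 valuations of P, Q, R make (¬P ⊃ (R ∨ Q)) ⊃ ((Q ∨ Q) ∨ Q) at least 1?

22

value 1: 22 assignments (counts)
value 2/3: 13 assignments
value 1/3: 14 assignments
value 0: 15 assignments
So 22 of the 64 assignments meet the threshold.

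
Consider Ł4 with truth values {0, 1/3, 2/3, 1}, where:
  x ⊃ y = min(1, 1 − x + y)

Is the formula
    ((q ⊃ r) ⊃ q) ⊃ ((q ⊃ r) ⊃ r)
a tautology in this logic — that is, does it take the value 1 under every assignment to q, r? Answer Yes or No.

No

Counterexample: take q = 1/3, r = 0.
q ⊃ r = 1/3 ⊃ 0 = 2/3
(q ⊃ r) ⊃ q = 2/3 ⊃ 1/3 = 2/3
q ⊃ r = 1/3 ⊃ 0 = 2/3
(q ⊃ r) ⊃ r = 2/3 ⊃ 0 = 1/3
((q ⊃ r) ⊃ q) ⊃ ((q ⊃ r) ⊃ r) = 2/3 ⊃ 1/3 = 2/3
This gives 2/3 ≠ 1.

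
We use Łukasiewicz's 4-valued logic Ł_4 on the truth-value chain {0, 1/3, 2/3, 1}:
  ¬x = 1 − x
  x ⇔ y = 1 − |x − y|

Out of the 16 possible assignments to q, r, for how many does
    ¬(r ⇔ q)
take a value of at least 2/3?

6

q = 0, r = 0 ↦ 0  <
q = 0, r = 1/3 ↦ 1/3  <
q = 0, r = 2/3 ↦ 2/3  ≥
q = 0, r = 1 ↦ 1  ≥
q = 1/3, r = 0 ↦ 1/3  <
q = 1/3, r = 1/3 ↦ 0  <
q = 1/3, r = 2/3 ↦ 1/3  <
q = 1/3, r = 1 ↦ 2/3  ≥
q = 2/3, r = 0 ↦ 2/3  ≥
q = 2/3, r = 1/3 ↦ 1/3  <
q = 2/3, r = 2/3 ↦ 0  <
q = 2/3, r = 1 ↦ 1/3  <
q = 1, r = 0 ↦ 1  ≥
q = 1, r = 1/3 ↦ 2/3  ≥
q = 1, r = 2/3 ↦ 1/3  <
q = 1, r = 1 ↦ 0  <
So 6 of the 16 assignments meet the threshold.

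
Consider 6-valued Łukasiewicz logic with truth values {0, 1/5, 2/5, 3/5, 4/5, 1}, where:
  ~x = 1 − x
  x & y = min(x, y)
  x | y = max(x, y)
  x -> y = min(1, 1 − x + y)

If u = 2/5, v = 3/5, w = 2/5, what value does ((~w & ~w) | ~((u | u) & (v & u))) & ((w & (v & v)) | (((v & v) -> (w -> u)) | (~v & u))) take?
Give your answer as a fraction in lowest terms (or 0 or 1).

3/5

~w = ~2/5 = 3/5
~w = ~2/5 = 3/5
~w & ~w = 3/5 & 3/5 = 3/5
u | u = 2/5 | 2/5 = 2/5
v & u = 3/5 & 2/5 = 2/5
(u | u) & (v & u) = 2/5 & 2/5 = 2/5
~((u | u) & (v & u)) = ~2/5 = 3/5
(~w & ~w) | ~((u | u) & (v & u)) = 3/5 | 3/5 = 3/5
v & v = 3/5 & 3/5 = 3/5
w & (v & v) = 2/5 & 3/5 = 2/5
v & v = 3/5 & 3/5 = 3/5
w -> u = 2/5 -> 2/5 = 1
(v & v) -> (w -> u) = 3/5 -> 1 = 1
~v = ~3/5 = 2/5
~v & u = 2/5 & 2/5 = 2/5
((v & v) -> (w -> u)) | (~v & u) = 1 | 2/5 = 1
(w & (v & v)) | (((v & v) -> (w -> u)) | (~v & u)) = 2/5 | 1 = 1
((~w & ~w) | ~((u | u) & (v & u))) & ((w & (v & v)) | (((v & v) -> (w -> u)) | (~v & u))) = 3/5 & 1 = 3/5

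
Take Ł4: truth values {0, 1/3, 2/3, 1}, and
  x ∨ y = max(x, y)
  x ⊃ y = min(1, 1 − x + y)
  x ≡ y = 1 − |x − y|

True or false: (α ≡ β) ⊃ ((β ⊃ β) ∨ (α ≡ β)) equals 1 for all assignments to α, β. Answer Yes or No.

α = 0, β = 0 ↦ 1
α = 0, β = 1/3 ↦ 1
α = 0, β = 2/3 ↦ 1
α = 0, β = 1 ↦ 1
α = 1/3, β = 0 ↦ 1
α = 1/3, β = 1/3 ↦ 1
α = 1/3, β = 2/3 ↦ 1
α = 1/3, β = 1 ↦ 1
α = 2/3, β = 0 ↦ 1
α = 2/3, β = 1/3 ↦ 1
α = 2/3, β = 2/3 ↦ 1
α = 2/3, β = 1 ↦ 1
α = 1, β = 0 ↦ 1
α = 1, β = 1/3 ↦ 1
α = 1, β = 2/3 ↦ 1
α = 1, β = 1 ↦ 1
Every assignment gives a value ≥ 1.

Yes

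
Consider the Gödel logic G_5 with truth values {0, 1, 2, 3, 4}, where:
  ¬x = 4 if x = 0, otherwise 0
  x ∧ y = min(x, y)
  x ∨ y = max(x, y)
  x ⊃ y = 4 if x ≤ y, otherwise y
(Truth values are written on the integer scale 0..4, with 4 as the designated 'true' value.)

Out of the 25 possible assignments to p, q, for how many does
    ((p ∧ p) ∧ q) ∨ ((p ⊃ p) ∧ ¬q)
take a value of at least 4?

value 4: 6 assignments (counts)
value 3: 3 assignments
value 2: 5 assignments
value 1: 7 assignments
value 0: 4 assignments
So 6 of the 25 assignments meet the threshold.

6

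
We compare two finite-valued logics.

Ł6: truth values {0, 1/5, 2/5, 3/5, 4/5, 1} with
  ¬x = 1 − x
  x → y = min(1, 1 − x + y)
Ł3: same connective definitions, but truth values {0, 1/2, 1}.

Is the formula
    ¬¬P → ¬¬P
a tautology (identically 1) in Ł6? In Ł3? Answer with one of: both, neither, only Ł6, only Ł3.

In Ł6: every assignment gives 1 — tautology.
In Ł3: every assignment gives 1 — tautology.

both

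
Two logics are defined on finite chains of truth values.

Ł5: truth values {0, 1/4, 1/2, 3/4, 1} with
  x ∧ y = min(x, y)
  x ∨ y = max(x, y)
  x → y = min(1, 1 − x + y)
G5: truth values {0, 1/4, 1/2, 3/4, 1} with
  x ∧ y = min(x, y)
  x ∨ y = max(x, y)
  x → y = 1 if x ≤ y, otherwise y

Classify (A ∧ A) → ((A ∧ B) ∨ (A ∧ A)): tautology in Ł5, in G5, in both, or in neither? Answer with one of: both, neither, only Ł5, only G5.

In Ł5: every assignment gives 1 — tautology.
In G5: every assignment gives 1 — tautology.

both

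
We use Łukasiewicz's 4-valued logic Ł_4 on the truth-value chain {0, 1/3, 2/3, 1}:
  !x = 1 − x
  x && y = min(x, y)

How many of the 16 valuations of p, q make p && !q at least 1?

1

p = 0, q = 0 ↦ 0  <
p = 0, q = 1/3 ↦ 0  <
p = 0, q = 2/3 ↦ 0  <
p = 0, q = 1 ↦ 0  <
p = 1/3, q = 0 ↦ 1/3  <
p = 1/3, q = 1/3 ↦ 1/3  <
p = 1/3, q = 2/3 ↦ 1/3  <
p = 1/3, q = 1 ↦ 0  <
p = 2/3, q = 0 ↦ 2/3  <
p = 2/3, q = 1/3 ↦ 2/3  <
p = 2/3, q = 2/3 ↦ 1/3  <
p = 2/3, q = 1 ↦ 0  <
p = 1, q = 0 ↦ 1  ≥
p = 1, q = 1/3 ↦ 2/3  <
p = 1, q = 2/3 ↦ 1/3  <
p = 1, q = 1 ↦ 0  <
So 1 of the 16 assignments meets the threshold.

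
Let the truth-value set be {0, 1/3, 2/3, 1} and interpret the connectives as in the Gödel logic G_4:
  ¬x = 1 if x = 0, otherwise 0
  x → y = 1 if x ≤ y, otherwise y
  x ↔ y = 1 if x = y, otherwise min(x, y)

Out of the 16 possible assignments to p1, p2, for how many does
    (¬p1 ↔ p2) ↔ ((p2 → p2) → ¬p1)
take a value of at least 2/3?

p1 = 0, p2 = 0 ↦ 0  <
p1 = 0, p2 = 1/3 ↦ 1/3  <
p1 = 0, p2 = 2/3 ↦ 2/3  ≥
p1 = 0, p2 = 1 ↦ 1  ≥
p1 = 1/3, p2 = 0 ↦ 0  <
p1 = 1/3, p2 = 1/3 ↦ 1  ≥
p1 = 1/3, p2 = 2/3 ↦ 1  ≥
p1 = 1/3, p2 = 1 ↦ 1  ≥
p1 = 2/3, p2 = 0 ↦ 0  <
p1 = 2/3, p2 = 1/3 ↦ 1  ≥
p1 = 2/3, p2 = 2/3 ↦ 1  ≥
p1 = 2/3, p2 = 1 ↦ 1  ≥
p1 = 1, p2 = 0 ↦ 0  <
p1 = 1, p2 = 1/3 ↦ 1  ≥
p1 = 1, p2 = 2/3 ↦ 1  ≥
p1 = 1, p2 = 1 ↦ 1  ≥
So 11 of the 16 assignments meet the threshold.

11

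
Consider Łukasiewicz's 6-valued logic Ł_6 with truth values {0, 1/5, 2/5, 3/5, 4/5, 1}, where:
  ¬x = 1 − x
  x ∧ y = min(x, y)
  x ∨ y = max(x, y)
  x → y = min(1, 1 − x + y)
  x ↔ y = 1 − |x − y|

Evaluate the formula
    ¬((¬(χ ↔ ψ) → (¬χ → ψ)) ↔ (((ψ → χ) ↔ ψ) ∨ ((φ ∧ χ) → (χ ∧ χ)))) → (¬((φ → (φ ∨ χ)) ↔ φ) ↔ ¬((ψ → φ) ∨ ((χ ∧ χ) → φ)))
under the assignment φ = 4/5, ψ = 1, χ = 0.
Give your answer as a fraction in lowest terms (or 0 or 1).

1

χ ↔ ψ = 0 ↔ 1 = 0
¬(χ ↔ ψ) = ¬0 = 1
¬χ = ¬0 = 1
¬χ → ψ = 1 → 1 = 1
¬(χ ↔ ψ) → (¬χ → ψ) = 1 → 1 = 1
ψ → χ = 1 → 0 = 0
(ψ → χ) ↔ ψ = 0 ↔ 1 = 0
φ ∧ χ = 4/5 ∧ 0 = 0
χ ∧ χ = 0 ∧ 0 = 0
(φ ∧ χ) → (χ ∧ χ) = 0 → 0 = 1
((ψ → χ) ↔ ψ) ∨ ((φ ∧ χ) → (χ ∧ χ)) = 0 ∨ 1 = 1
(¬(χ ↔ ψ) → (¬χ → ψ)) ↔ (((ψ → χ) ↔ ψ) ∨ ((φ ∧ χ) → (χ ∧ χ))) = 1 ↔ 1 = 1
¬((¬(χ ↔ ψ) → (¬χ → ψ)) ↔ (((ψ → χ) ↔ ψ) ∨ ((φ ∧ χ) → (χ ∧ χ)))) = ¬1 = 0
φ ∨ χ = 4/5 ∨ 0 = 4/5
φ → (φ ∨ χ) = 4/5 → 4/5 = 1
(φ → (φ ∨ χ)) ↔ φ = 1 ↔ 4/5 = 4/5
¬((φ → (φ ∨ χ)) ↔ φ) = ¬4/5 = 1/5
ψ → φ = 1 → 4/5 = 4/5
χ ∧ χ = 0 ∧ 0 = 0
(χ ∧ χ) → φ = 0 → 4/5 = 1
(ψ → φ) ∨ ((χ ∧ χ) → φ) = 4/5 ∨ 1 = 1
¬((ψ → φ) ∨ ((χ ∧ χ) → φ)) = ¬1 = 0
¬((φ → (φ ∨ χ)) ↔ φ) ↔ ¬((ψ → φ) ∨ ((χ ∧ χ) → φ)) = 1/5 ↔ 0 = 4/5
¬((¬(χ ↔ ψ) → (¬χ → ψ)) ↔ (((ψ → χ) ↔ ψ) ∨ ((φ ∧ χ) → (χ ∧ χ)))) → (¬((φ → (φ ∨ χ)) ↔ φ) ↔ ¬((ψ → φ) ∨ ((χ ∧ χ) → φ))) = 0 → 4/5 = 1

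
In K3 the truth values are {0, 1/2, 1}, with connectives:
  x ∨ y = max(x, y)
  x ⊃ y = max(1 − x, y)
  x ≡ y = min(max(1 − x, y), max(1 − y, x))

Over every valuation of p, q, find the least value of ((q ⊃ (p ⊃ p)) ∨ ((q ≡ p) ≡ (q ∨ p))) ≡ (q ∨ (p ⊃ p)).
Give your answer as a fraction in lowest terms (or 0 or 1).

1/2

Take p = 1/2, q = 0:
p ⊃ p = 1/2 ⊃ 1/2 = 1/2
q ⊃ (p ⊃ p) = 0 ⊃ 1/2 = 1
q ≡ p = 0 ≡ 1/2 = 1/2
q ∨ p = 0 ∨ 1/2 = 1/2
(q ≡ p) ≡ (q ∨ p) = 1/2 ≡ 1/2 = 1/2
(q ⊃ (p ⊃ p)) ∨ ((q ≡ p) ≡ (q ∨ p)) = 1 ∨ 1/2 = 1
p ⊃ p = 1/2 ⊃ 1/2 = 1/2
q ∨ (p ⊃ p) = 0 ∨ 1/2 = 1/2
((q ⊃ (p ⊃ p)) ∨ ((q ≡ p) ≡ (q ∨ p))) ≡ (q ∨ (p ⊃ p)) = 1 ≡ 1/2 = 1/2
No assignment yields a value below 1/2, so this is the minimum.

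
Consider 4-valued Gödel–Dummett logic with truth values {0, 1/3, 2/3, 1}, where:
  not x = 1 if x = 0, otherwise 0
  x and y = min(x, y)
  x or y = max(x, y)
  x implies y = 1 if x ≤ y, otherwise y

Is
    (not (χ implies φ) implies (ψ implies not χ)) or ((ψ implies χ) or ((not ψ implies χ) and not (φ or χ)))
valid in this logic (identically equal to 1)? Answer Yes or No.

Counterexample: take φ = 0, ψ = 2/3, χ = 1/3.
χ implies φ = 1/3 implies 0 = 0
not (χ implies φ) = not 0 = 1
not χ = not 1/3 = 0
ψ implies not χ = 2/3 implies 0 = 0
not (χ implies φ) implies (ψ implies not χ) = 1 implies 0 = 0
ψ implies χ = 2/3 implies 1/3 = 1/3
not ψ = not 2/3 = 0
not ψ implies χ = 0 implies 1/3 = 1
φ or χ = 0 or 1/3 = 1/3
not (φ or χ) = not 1/3 = 0
(not ψ implies χ) and not (φ or χ) = 1 and 0 = 0
(ψ implies χ) or ((not ψ implies χ) and not (φ or χ)) = 1/3 or 0 = 1/3
(not (χ implies φ) implies (ψ implies not χ)) or ((ψ implies χ) or ((not ψ implies χ) and not (φ or χ))) = 0 or 1/3 = 1/3
This gives 1/3 ≠ 1.

No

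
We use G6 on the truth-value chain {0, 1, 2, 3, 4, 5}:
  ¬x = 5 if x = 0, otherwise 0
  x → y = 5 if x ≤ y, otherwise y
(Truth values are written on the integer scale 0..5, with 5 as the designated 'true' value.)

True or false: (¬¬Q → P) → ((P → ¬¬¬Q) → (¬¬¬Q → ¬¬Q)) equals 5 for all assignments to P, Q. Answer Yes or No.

Counterexample: take P = 0, Q = 0.
¬Q = ¬0 = 5
¬¬Q = ¬5 = 0
¬¬Q → P = 0 → 0 = 5
¬Q = ¬0 = 5
¬¬Q = ¬5 = 0
¬¬¬Q = ¬0 = 5
P → ¬¬¬Q = 0 → 5 = 5
¬Q = ¬0 = 5
¬¬Q = ¬5 = 0
¬¬¬Q = ¬0 = 5
¬Q = ¬0 = 5
¬¬Q = ¬5 = 0
¬¬¬Q → ¬¬Q = 5 → 0 = 0
(P → ¬¬¬Q) → (¬¬¬Q → ¬¬Q) = 5 → 0 = 0
(¬¬Q → P) → ((P → ¬¬¬Q) → (¬¬¬Q → ¬¬Q)) = 5 → 0 = 0
This gives 0 ≠ 5.

No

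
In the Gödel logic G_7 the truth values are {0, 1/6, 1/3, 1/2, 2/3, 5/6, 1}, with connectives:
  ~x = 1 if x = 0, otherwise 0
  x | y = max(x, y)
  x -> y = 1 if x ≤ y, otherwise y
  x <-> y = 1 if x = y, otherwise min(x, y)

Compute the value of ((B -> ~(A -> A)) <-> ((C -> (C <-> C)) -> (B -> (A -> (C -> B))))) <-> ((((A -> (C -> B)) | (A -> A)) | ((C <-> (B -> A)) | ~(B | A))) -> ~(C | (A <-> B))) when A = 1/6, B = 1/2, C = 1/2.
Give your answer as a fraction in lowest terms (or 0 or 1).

A -> A = 1/6 -> 1/6 = 1
~(A -> A) = ~1 = 0
B -> ~(A -> A) = 1/2 -> 0 = 0
C <-> C = 1/2 <-> 1/2 = 1
C -> (C <-> C) = 1/2 -> 1 = 1
C -> B = 1/2 -> 1/2 = 1
A -> (C -> B) = 1/6 -> 1 = 1
B -> (A -> (C -> B)) = 1/2 -> 1 = 1
(C -> (C <-> C)) -> (B -> (A -> (C -> B))) = 1 -> 1 = 1
(B -> ~(A -> A)) <-> ((C -> (C <-> C)) -> (B -> (A -> (C -> B)))) = 0 <-> 1 = 0
C -> B = 1/2 -> 1/2 = 1
A -> (C -> B) = 1/6 -> 1 = 1
A -> A = 1/6 -> 1/6 = 1
(A -> (C -> B)) | (A -> A) = 1 | 1 = 1
B -> A = 1/2 -> 1/6 = 1/6
C <-> (B -> A) = 1/2 <-> 1/6 = 1/6
B | A = 1/2 | 1/6 = 1/2
~(B | A) = ~1/2 = 0
(C <-> (B -> A)) | ~(B | A) = 1/6 | 0 = 1/6
((A -> (C -> B)) | (A -> A)) | ((C <-> (B -> A)) | ~(B | A)) = 1 | 1/6 = 1
A <-> B = 1/6 <-> 1/2 = 1/6
C | (A <-> B) = 1/2 | 1/6 = 1/2
~(C | (A <-> B)) = ~1/2 = 0
(((A -> (C -> B)) | (A -> A)) | ((C <-> (B -> A)) | ~(B | A))) -> ~(C | (A <-> B)) = 1 -> 0 = 0
((B -> ~(A -> A)) <-> ((C -> (C <-> C)) -> (B -> (A -> (C -> B))))) <-> ((((A -> (C -> B)) | (A -> A)) | ((C <-> (B -> A)) | ~(B | A))) -> ~(C | (A <-> B))) = 0 <-> 0 = 1

1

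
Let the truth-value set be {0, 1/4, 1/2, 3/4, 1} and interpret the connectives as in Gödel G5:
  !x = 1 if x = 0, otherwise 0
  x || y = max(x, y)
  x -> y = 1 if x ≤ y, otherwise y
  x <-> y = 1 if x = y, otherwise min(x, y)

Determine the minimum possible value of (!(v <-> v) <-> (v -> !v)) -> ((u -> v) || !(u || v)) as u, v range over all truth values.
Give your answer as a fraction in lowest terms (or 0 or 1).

1/4

Take u = 1/2, v = 1/4:
v <-> v = 1/4 <-> 1/4 = 1
!(v <-> v) = !1 = 0
!v = !1/4 = 0
v -> !v = 1/4 -> 0 = 0
!(v <-> v) <-> (v -> !v) = 0 <-> 0 = 1
u -> v = 1/2 -> 1/4 = 1/4
u || v = 1/2 || 1/4 = 1/2
!(u || v) = !1/2 = 0
(u -> v) || !(u || v) = 1/4 || 0 = 1/4
(!(v <-> v) <-> (v -> !v)) -> ((u -> v) || !(u || v)) = 1 -> 1/4 = 1/4
No assignment yields a value below 1/4, so this is the minimum.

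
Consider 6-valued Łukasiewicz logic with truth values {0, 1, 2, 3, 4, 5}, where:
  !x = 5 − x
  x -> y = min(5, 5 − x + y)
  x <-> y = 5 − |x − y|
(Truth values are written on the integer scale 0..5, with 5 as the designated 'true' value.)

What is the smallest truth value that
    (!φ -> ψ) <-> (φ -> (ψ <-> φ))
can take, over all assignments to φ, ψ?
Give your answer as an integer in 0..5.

Take φ = 0, ψ = 0:
!φ = !0 = 5
!φ -> ψ = 5 -> 0 = 0
ψ <-> φ = 0 <-> 0 = 5
φ -> (ψ <-> φ) = 0 -> 5 = 5
(!φ -> ψ) <-> (φ -> (ψ <-> φ)) = 0 <-> 5 = 0
No assignment yields a value below 0, so this is the minimum.

0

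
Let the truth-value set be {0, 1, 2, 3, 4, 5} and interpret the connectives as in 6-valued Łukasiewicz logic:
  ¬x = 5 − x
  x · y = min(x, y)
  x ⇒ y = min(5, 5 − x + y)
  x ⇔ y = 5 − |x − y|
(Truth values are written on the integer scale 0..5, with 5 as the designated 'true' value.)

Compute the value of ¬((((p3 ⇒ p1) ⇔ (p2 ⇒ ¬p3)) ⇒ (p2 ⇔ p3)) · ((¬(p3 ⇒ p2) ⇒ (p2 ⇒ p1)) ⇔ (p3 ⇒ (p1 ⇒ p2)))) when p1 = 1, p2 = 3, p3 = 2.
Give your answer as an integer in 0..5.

p3 ⇒ p1 = 2 ⇒ 1 = 4
¬p3 = ¬2 = 3
p2 ⇒ ¬p3 = 3 ⇒ 3 = 5
(p3 ⇒ p1) ⇔ (p2 ⇒ ¬p3) = 4 ⇔ 5 = 4
p2 ⇔ p3 = 3 ⇔ 2 = 4
((p3 ⇒ p1) ⇔ (p2 ⇒ ¬p3)) ⇒ (p2 ⇔ p3) = 4 ⇒ 4 = 5
p3 ⇒ p2 = 2 ⇒ 3 = 5
¬(p3 ⇒ p2) = ¬5 = 0
p2 ⇒ p1 = 3 ⇒ 1 = 3
¬(p3 ⇒ p2) ⇒ (p2 ⇒ p1) = 0 ⇒ 3 = 5
p1 ⇒ p2 = 1 ⇒ 3 = 5
p3 ⇒ (p1 ⇒ p2) = 2 ⇒ 5 = 5
(¬(p3 ⇒ p2) ⇒ (p2 ⇒ p1)) ⇔ (p3 ⇒ (p1 ⇒ p2)) = 5 ⇔ 5 = 5
(((p3 ⇒ p1) ⇔ (p2 ⇒ ¬p3)) ⇒ (p2 ⇔ p3)) · ((¬(p3 ⇒ p2) ⇒ (p2 ⇒ p1)) ⇔ (p3 ⇒ (p1 ⇒ p2))) = 5 · 5 = 5
¬((((p3 ⇒ p1) ⇔ (p2 ⇒ ¬p3)) ⇒ (p2 ⇔ p3)) · ((¬(p3 ⇒ p2) ⇒ (p2 ⇒ p1)) ⇔ (p3 ⇒ (p1 ⇒ p2)))) = ¬5 = 0

0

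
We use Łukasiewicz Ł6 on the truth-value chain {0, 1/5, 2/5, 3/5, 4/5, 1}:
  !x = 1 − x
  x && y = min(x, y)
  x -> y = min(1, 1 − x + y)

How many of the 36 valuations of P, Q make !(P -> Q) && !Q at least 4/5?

value 1: 1 assignment (counts)
value 4/5: 2 assignments (counts)
value 3/5: 3 assignments
value 2/5: 4 assignments
value 1/5: 5 assignments
value 0: 21 assignments
So 3 of the 36 assignments meet the threshold.

3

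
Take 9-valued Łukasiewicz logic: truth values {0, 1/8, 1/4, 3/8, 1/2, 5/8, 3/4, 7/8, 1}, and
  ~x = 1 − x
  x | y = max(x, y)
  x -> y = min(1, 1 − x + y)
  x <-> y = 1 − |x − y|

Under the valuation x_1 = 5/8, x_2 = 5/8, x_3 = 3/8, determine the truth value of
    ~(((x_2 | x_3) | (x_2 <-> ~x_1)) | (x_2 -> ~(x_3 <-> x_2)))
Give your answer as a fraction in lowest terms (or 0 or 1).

x_2 | x_3 = 5/8 | 3/8 = 5/8
~x_1 = ~5/8 = 3/8
x_2 <-> ~x_1 = 5/8 <-> 3/8 = 3/4
(x_2 | x_3) | (x_2 <-> ~x_1) = 5/8 | 3/4 = 3/4
x_3 <-> x_2 = 3/8 <-> 5/8 = 3/4
~(x_3 <-> x_2) = ~3/4 = 1/4
x_2 -> ~(x_3 <-> x_2) = 5/8 -> 1/4 = 5/8
((x_2 | x_3) | (x_2 <-> ~x_1)) | (x_2 -> ~(x_3 <-> x_2)) = 3/4 | 5/8 = 3/4
~(((x_2 | x_3) | (x_2 <-> ~x_1)) | (x_2 -> ~(x_3 <-> x_2))) = ~3/4 = 1/4

1/4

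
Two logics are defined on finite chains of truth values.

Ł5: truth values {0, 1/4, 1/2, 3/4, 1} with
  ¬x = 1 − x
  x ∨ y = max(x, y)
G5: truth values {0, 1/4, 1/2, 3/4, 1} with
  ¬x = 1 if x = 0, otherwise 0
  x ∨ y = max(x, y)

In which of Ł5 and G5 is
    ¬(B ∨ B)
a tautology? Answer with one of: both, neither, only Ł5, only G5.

In Ł5: at B = 1/4 the value is 3/4 — not a tautology.
In G5: at B = 1/4 the value is 0 — not a tautology.

neither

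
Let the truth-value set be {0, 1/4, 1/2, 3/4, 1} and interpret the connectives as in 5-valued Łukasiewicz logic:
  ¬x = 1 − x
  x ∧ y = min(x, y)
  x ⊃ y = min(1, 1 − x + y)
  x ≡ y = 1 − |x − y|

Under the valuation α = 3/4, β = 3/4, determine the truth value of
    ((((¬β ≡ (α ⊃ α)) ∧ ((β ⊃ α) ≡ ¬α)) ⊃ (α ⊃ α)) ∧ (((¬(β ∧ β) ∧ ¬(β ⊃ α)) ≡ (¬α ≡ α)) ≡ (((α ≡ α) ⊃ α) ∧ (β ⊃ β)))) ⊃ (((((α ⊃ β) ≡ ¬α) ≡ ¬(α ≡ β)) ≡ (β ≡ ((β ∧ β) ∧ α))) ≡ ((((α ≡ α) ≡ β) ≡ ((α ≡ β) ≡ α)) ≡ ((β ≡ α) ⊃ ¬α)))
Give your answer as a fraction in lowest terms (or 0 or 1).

¬β = ¬3/4 = 1/4
α ⊃ α = 3/4 ⊃ 3/4 = 1
¬β ≡ (α ⊃ α) = 1/4 ≡ 1 = 1/4
β ⊃ α = 3/4 ⊃ 3/4 = 1
¬α = ¬3/4 = 1/4
(β ⊃ α) ≡ ¬α = 1 ≡ 1/4 = 1/4
(¬β ≡ (α ⊃ α)) ∧ ((β ⊃ α) ≡ ¬α) = 1/4 ∧ 1/4 = 1/4
α ⊃ α = 3/4 ⊃ 3/4 = 1
((¬β ≡ (α ⊃ α)) ∧ ((β ⊃ α) ≡ ¬α)) ⊃ (α ⊃ α) = 1/4 ⊃ 1 = 1
β ∧ β = 3/4 ∧ 3/4 = 3/4
¬(β ∧ β) = ¬3/4 = 1/4
β ⊃ α = 3/4 ⊃ 3/4 = 1
¬(β ⊃ α) = ¬1 = 0
¬(β ∧ β) ∧ ¬(β ⊃ α) = 1/4 ∧ 0 = 0
¬α = ¬3/4 = 1/4
¬α ≡ α = 1/4 ≡ 3/4 = 1/2
(¬(β ∧ β) ∧ ¬(β ⊃ α)) ≡ (¬α ≡ α) = 0 ≡ 1/2 = 1/2
α ≡ α = 3/4 ≡ 3/4 = 1
(α ≡ α) ⊃ α = 1 ⊃ 3/4 = 3/4
β ⊃ β = 3/4 ⊃ 3/4 = 1
((α ≡ α) ⊃ α) ∧ (β ⊃ β) = 3/4 ∧ 1 = 3/4
((¬(β ∧ β) ∧ ¬(β ⊃ α)) ≡ (¬α ≡ α)) ≡ (((α ≡ α) ⊃ α) ∧ (β ⊃ β)) = 1/2 ≡ 3/4 = 3/4
(((¬β ≡ (α ⊃ α)) ∧ ((β ⊃ α) ≡ ¬α)) ⊃ (α ⊃ α)) ∧ (((¬(β ∧ β) ∧ ¬(β ⊃ α)) ≡ (¬α ≡ α)) ≡ (((α ≡ α) ⊃ α) ∧ (β ⊃ β))) = 1 ∧ 3/4 = 3/4
α ⊃ β = 3/4 ⊃ 3/4 = 1
¬α = ¬3/4 = 1/4
(α ⊃ β) ≡ ¬α = 1 ≡ 1/4 = 1/4
α ≡ β = 3/4 ≡ 3/4 = 1
¬(α ≡ β) = ¬1 = 0
((α ⊃ β) ≡ ¬α) ≡ ¬(α ≡ β) = 1/4 ≡ 0 = 3/4
β ∧ β = 3/4 ∧ 3/4 = 3/4
(β ∧ β) ∧ α = 3/4 ∧ 3/4 = 3/4
β ≡ ((β ∧ β) ∧ α) = 3/4 ≡ 3/4 = 1
(((α ⊃ β) ≡ ¬α) ≡ ¬(α ≡ β)) ≡ (β ≡ ((β ∧ β) ∧ α)) = 3/4 ≡ 1 = 3/4
α ≡ α = 3/4 ≡ 3/4 = 1
(α ≡ α) ≡ β = 1 ≡ 3/4 = 3/4
α ≡ β = 3/4 ≡ 3/4 = 1
(α ≡ β) ≡ α = 1 ≡ 3/4 = 3/4
((α ≡ α) ≡ β) ≡ ((α ≡ β) ≡ α) = 3/4 ≡ 3/4 = 1
β ≡ α = 3/4 ≡ 3/4 = 1
¬α = ¬3/4 = 1/4
(β ≡ α) ⊃ ¬α = 1 ⊃ 1/4 = 1/4
(((α ≡ α) ≡ β) ≡ ((α ≡ β) ≡ α)) ≡ ((β ≡ α) ⊃ ¬α) = 1 ≡ 1/4 = 1/4
((((α ⊃ β) ≡ ¬α) ≡ ¬(α ≡ β)) ≡ (β ≡ ((β ∧ β) ∧ α))) ≡ ((((α ≡ α) ≡ β) ≡ ((α ≡ β) ≡ α)) ≡ ((β ≡ α) ⊃ ¬α)) = 3/4 ≡ 1/4 = 1/2
((((¬β ≡ (α ⊃ α)) ∧ ((β ⊃ α) ≡ ¬α)) ⊃ (α ⊃ α)) ∧ (((¬(β ∧ β) ∧ ¬(β ⊃ α)) ≡ (¬α ≡ α)) ≡ (((α ≡ α) ⊃ α) ∧ (β ⊃ β)))) ⊃ (((((α ⊃ β) ≡ ¬α) ≡ ¬(α ≡ β)) ≡ (β ≡ ((β ∧ β) ∧ α))) ≡ ((((α ≡ α) ≡ β) ≡ ((α ≡ β) ≡ α)) ≡ ((β ≡ α) ⊃ ¬α))) = 3/4 ⊃ 1/2 = 3/4

3/4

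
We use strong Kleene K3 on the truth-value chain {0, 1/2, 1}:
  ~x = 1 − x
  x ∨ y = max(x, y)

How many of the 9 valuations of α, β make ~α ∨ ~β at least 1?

α = 0, β = 0 ↦ 1  ≥
α = 0, β = 1/2 ↦ 1  ≥
α = 0, β = 1 ↦ 1  ≥
α = 1/2, β = 0 ↦ 1  ≥
α = 1/2, β = 1/2 ↦ 1/2  <
α = 1/2, β = 1 ↦ 1/2  <
α = 1, β = 0 ↦ 1  ≥
α = 1, β = 1/2 ↦ 1/2  <
α = 1, β = 1 ↦ 0  <
So 5 of the 9 assignments meet the threshold.

5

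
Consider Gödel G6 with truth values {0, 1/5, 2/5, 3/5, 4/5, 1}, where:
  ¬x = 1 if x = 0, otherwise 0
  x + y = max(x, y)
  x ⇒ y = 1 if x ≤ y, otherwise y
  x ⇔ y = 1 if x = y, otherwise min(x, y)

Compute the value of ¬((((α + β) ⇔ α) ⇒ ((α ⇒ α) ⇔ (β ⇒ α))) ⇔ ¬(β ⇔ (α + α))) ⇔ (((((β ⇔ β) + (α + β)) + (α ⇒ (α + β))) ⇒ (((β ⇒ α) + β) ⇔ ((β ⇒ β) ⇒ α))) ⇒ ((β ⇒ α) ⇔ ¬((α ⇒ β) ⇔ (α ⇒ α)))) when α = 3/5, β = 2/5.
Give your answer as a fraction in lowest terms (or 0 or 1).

α + β = 3/5 + 2/5 = 3/5
(α + β) ⇔ α = 3/5 ⇔ 3/5 = 1
α ⇒ α = 3/5 ⇒ 3/5 = 1
β ⇒ α = 2/5 ⇒ 3/5 = 1
(α ⇒ α) ⇔ (β ⇒ α) = 1 ⇔ 1 = 1
((α + β) ⇔ α) ⇒ ((α ⇒ α) ⇔ (β ⇒ α)) = 1 ⇒ 1 = 1
α + α = 3/5 + 3/5 = 3/5
β ⇔ (α + α) = 2/5 ⇔ 3/5 = 2/5
¬(β ⇔ (α + α)) = ¬2/5 = 0
(((α + β) ⇔ α) ⇒ ((α ⇒ α) ⇔ (β ⇒ α))) ⇔ ¬(β ⇔ (α + α)) = 1 ⇔ 0 = 0
¬((((α + β) ⇔ α) ⇒ ((α ⇒ α) ⇔ (β ⇒ α))) ⇔ ¬(β ⇔ (α + α))) = ¬0 = 1
β ⇔ β = 2/5 ⇔ 2/5 = 1
α + β = 3/5 + 2/5 = 3/5
(β ⇔ β) + (α + β) = 1 + 3/5 = 1
α + β = 3/5 + 2/5 = 3/5
α ⇒ (α + β) = 3/5 ⇒ 3/5 = 1
((β ⇔ β) + (α + β)) + (α ⇒ (α + β)) = 1 + 1 = 1
β ⇒ α = 2/5 ⇒ 3/5 = 1
(β ⇒ α) + β = 1 + 2/5 = 1
β ⇒ β = 2/5 ⇒ 2/5 = 1
(β ⇒ β) ⇒ α = 1 ⇒ 3/5 = 3/5
((β ⇒ α) + β) ⇔ ((β ⇒ β) ⇒ α) = 1 ⇔ 3/5 = 3/5
(((β ⇔ β) + (α + β)) + (α ⇒ (α + β))) ⇒ (((β ⇒ α) + β) ⇔ ((β ⇒ β) ⇒ α)) = 1 ⇒ 3/5 = 3/5
β ⇒ α = 2/5 ⇒ 3/5 = 1
α ⇒ β = 3/5 ⇒ 2/5 = 2/5
α ⇒ α = 3/5 ⇒ 3/5 = 1
(α ⇒ β) ⇔ (α ⇒ α) = 2/5 ⇔ 1 = 2/5
¬((α ⇒ β) ⇔ (α ⇒ α)) = ¬2/5 = 0
(β ⇒ α) ⇔ ¬((α ⇒ β) ⇔ (α ⇒ α)) = 1 ⇔ 0 = 0
((((β ⇔ β) + (α + β)) + (α ⇒ (α + β))) ⇒ (((β ⇒ α) + β) ⇔ ((β ⇒ β) ⇒ α))) ⇒ ((β ⇒ α) ⇔ ¬((α ⇒ β) ⇔ (α ⇒ α))) = 3/5 ⇒ 0 = 0
¬((((α + β) ⇔ α) ⇒ ((α ⇒ α) ⇔ (β ⇒ α))) ⇔ ¬(β ⇔ (α + α))) ⇔ (((((β ⇔ β) + (α + β)) + (α ⇒ (α + β))) ⇒ (((β ⇒ α) + β) ⇔ ((β ⇒ β) ⇒ α))) ⇒ ((β ⇒ α) ⇔ ¬((α ⇒ β) ⇔ (α ⇒ α)))) = 1 ⇔ 0 = 0

0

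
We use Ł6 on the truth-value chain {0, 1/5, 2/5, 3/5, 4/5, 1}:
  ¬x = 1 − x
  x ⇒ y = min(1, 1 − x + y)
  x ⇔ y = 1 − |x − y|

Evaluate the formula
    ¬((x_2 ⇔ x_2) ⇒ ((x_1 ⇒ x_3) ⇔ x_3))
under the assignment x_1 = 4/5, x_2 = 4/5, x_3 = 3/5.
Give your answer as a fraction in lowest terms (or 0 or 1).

x_2 ⇔ x_2 = 4/5 ⇔ 4/5 = 1
x_1 ⇒ x_3 = 4/5 ⇒ 3/5 = 4/5
(x_1 ⇒ x_3) ⇔ x_3 = 4/5 ⇔ 3/5 = 4/5
(x_2 ⇔ x_2) ⇒ ((x_1 ⇒ x_3) ⇔ x_3) = 1 ⇒ 4/5 = 4/5
¬((x_2 ⇔ x_2) ⇒ ((x_1 ⇒ x_3) ⇔ x_3)) = ¬4/5 = 1/5

1/5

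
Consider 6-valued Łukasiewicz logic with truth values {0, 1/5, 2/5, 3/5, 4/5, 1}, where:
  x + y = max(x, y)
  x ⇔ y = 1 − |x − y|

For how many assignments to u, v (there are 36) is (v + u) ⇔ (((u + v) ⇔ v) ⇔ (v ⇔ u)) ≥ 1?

8

value 1: 8 assignments (counts)
value 4/5: 10 assignments
value 3/5: 7 assignments
value 2/5: 6 assignments
value 1/5: 3 assignments
value 0: 2 assignments
So 8 of the 36 assignments meet the threshold.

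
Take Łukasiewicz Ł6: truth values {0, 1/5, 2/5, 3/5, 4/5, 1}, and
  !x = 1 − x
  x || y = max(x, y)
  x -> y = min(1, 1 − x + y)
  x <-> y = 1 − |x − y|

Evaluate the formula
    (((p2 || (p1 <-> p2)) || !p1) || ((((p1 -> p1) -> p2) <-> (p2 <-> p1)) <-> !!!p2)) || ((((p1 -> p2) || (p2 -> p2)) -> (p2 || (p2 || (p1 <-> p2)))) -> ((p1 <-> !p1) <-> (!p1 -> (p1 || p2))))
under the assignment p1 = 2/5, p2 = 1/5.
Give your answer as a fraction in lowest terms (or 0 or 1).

1

p1 <-> p2 = 2/5 <-> 1/5 = 4/5
p2 || (p1 <-> p2) = 1/5 || 4/5 = 4/5
!p1 = !2/5 = 3/5
(p2 || (p1 <-> p2)) || !p1 = 4/5 || 3/5 = 4/5
p1 -> p1 = 2/5 -> 2/5 = 1
(p1 -> p1) -> p2 = 1 -> 1/5 = 1/5
p2 <-> p1 = 1/5 <-> 2/5 = 4/5
((p1 -> p1) -> p2) <-> (p2 <-> p1) = 1/5 <-> 4/5 = 2/5
!p2 = !1/5 = 4/5
!!p2 = !4/5 = 1/5
!!!p2 = !1/5 = 4/5
(((p1 -> p1) -> p2) <-> (p2 <-> p1)) <-> !!!p2 = 2/5 <-> 4/5 = 3/5
((p2 || (p1 <-> p2)) || !p1) || ((((p1 -> p1) -> p2) <-> (p2 <-> p1)) <-> !!!p2) = 4/5 || 3/5 = 4/5
p1 -> p2 = 2/5 -> 1/5 = 4/5
p2 -> p2 = 1/5 -> 1/5 = 1
(p1 -> p2) || (p2 -> p2) = 4/5 || 1 = 1
p1 <-> p2 = 2/5 <-> 1/5 = 4/5
p2 || (p1 <-> p2) = 1/5 || 4/5 = 4/5
p2 || (p2 || (p1 <-> p2)) = 1/5 || 4/5 = 4/5
((p1 -> p2) || (p2 -> p2)) -> (p2 || (p2 || (p1 <-> p2))) = 1 -> 4/5 = 4/5
!p1 = !2/5 = 3/5
p1 <-> !p1 = 2/5 <-> 3/5 = 4/5
!p1 = !2/5 = 3/5
p1 || p2 = 2/5 || 1/5 = 2/5
!p1 -> (p1 || p2) = 3/5 -> 2/5 = 4/5
(p1 <-> !p1) <-> (!p1 -> (p1 || p2)) = 4/5 <-> 4/5 = 1
(((p1 -> p2) || (p2 -> p2)) -> (p2 || (p2 || (p1 <-> p2)))) -> ((p1 <-> !p1) <-> (!p1 -> (p1 || p2))) = 4/5 -> 1 = 1
(((p2 || (p1 <-> p2)) || !p1) || ((((p1 -> p1) -> p2) <-> (p2 <-> p1)) <-> !!!p2)) || ((((p1 -> p2) || (p2 -> p2)) -> (p2 || (p2 || (p1 <-> p2)))) -> ((p1 <-> !p1) <-> (!p1 -> (p1 || p2)))) = 4/5 || 1 = 1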